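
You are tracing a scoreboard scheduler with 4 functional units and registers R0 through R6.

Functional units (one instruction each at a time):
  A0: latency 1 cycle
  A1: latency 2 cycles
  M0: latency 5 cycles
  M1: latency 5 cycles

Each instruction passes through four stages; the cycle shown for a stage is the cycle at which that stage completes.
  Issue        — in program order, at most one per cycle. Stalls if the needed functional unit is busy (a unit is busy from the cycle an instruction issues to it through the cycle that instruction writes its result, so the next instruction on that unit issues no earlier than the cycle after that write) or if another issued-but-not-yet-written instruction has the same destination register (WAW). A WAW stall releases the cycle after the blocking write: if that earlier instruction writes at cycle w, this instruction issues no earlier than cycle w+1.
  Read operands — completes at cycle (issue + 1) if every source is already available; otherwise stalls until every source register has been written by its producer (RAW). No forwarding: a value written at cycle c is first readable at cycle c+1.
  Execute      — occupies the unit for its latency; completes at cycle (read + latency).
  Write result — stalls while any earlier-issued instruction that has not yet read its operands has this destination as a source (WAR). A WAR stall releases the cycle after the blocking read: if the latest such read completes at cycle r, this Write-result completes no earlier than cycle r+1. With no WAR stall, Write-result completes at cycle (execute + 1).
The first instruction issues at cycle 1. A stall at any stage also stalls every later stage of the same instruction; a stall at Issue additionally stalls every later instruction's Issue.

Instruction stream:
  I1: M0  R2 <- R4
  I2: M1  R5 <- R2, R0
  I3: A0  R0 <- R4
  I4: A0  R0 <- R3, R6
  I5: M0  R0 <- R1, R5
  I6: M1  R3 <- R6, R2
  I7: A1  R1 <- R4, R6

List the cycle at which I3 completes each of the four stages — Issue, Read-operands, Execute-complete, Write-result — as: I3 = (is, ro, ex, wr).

cycle 1: I1 dispatched to M0
cycle 2: I1 operands ready · I2 dispatched to M1
cycle 3: I3 dispatched to A0
cycle 4: I3 operands ready
cycle 5: I3 complete
cycle 7: I1 complete
cycle 8: R2←I1
cycle 9: I2 operands ready
cycle 10: R0←I3
cycle 11: I4 dispatched to A0
cycle 12: I4 operands ready
cycle 13: I4 complete
cycle 14: I2 complete · R0←I4
cycle 15: R5←I2 · I5 dispatched to M0
cycle 16: I5 operands ready · I6 dispatched to M1
cycle 17: I6 operands ready · I7 dispatched to A1
cycle 18: I7 operands ready
cycle 20: I7 complete
cycle 21: I5 complete · R1←I7
cycle 22: R0←I5 · I6 complete
cycle 23: R3←I6

I3 = (3, 4, 5, 10)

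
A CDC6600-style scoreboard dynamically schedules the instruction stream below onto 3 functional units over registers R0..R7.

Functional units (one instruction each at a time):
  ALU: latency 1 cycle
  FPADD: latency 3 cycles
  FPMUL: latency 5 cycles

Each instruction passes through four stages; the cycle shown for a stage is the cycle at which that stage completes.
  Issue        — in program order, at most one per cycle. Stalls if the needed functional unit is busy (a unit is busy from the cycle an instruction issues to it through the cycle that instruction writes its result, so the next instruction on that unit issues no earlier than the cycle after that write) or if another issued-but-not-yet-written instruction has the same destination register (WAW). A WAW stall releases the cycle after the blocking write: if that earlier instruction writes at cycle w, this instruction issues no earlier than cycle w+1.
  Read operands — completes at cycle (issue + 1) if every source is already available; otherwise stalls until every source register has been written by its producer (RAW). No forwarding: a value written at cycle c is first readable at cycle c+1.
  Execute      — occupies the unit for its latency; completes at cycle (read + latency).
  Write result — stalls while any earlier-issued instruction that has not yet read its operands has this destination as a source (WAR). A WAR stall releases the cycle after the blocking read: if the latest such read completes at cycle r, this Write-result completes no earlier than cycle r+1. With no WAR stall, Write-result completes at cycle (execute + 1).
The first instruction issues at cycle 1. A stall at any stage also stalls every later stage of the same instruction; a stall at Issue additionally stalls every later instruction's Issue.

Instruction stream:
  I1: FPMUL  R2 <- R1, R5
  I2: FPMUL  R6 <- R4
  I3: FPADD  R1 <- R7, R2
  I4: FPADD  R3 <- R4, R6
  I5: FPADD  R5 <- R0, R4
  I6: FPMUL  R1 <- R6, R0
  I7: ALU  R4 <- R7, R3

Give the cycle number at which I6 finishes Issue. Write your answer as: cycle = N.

I1  is:1  ro:2  ex:7  wr:8
I2  is:9  ro:10  ex:15  wr:16  — struct: FPMUL busy until I1 writes@8
I3  is:10  ro:11  ex:14  wr:15
I4  is:16  ro:17  ex:20  wr:21  — struct: FPADD busy until I3 writes@15
I5  is:22  ro:23  ex:26  wr:27  — struct: FPADD busy until I4 writes@21
I6  is:23  ro:24  ex:29  wr:30
I7  is:24  ro:25  ex:26  wr:27

cycle = 23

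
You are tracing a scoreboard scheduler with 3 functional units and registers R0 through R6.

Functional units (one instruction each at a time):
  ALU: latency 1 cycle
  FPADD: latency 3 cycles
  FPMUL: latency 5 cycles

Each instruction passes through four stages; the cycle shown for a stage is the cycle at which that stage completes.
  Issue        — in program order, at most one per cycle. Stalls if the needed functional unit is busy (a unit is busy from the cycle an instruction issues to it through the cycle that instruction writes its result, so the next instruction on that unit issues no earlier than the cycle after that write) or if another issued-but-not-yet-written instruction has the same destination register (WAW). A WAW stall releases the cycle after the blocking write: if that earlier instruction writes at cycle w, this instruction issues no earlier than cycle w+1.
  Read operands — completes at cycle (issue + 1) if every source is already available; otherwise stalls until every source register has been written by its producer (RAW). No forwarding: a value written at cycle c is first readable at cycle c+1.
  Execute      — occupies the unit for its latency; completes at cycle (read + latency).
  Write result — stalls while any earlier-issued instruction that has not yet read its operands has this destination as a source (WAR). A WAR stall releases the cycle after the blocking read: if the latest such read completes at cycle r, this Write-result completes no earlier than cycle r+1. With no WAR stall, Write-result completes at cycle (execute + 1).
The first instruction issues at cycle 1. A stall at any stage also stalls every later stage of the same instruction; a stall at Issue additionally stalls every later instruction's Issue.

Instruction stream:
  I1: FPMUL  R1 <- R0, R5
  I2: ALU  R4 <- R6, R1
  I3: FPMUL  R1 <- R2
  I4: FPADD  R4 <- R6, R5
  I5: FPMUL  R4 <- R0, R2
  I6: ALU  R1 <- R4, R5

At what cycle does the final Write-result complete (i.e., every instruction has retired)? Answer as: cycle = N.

cycle = 28

t=1  issue I1 (FPMUL)
t=2  I1 read-ops; issue I2 (ALU)
t=7  I1 finished on FPMUL
t=8  I1→R1
t=9  I2 read-ops; issue I3 (FPMUL)
t=10  I2 finished on ALU; I3 read-ops
t=11  I2→R4
t=12  issue I4 (FPADD)
t=13  I4 read-ops
t=15  I3 finished on FPMUL
t=16  I3→R1; I4 finished on FPADD
t=17  I4→R4
t=18  issue I5 (FPMUL)
t=19  I5 read-ops; issue I6 (ALU)
t=24  I5 finished on FPMUL
t=25  I5→R4
t=26  I6 read-ops
t=27  I6 finished on ALU
t=28  I6→R1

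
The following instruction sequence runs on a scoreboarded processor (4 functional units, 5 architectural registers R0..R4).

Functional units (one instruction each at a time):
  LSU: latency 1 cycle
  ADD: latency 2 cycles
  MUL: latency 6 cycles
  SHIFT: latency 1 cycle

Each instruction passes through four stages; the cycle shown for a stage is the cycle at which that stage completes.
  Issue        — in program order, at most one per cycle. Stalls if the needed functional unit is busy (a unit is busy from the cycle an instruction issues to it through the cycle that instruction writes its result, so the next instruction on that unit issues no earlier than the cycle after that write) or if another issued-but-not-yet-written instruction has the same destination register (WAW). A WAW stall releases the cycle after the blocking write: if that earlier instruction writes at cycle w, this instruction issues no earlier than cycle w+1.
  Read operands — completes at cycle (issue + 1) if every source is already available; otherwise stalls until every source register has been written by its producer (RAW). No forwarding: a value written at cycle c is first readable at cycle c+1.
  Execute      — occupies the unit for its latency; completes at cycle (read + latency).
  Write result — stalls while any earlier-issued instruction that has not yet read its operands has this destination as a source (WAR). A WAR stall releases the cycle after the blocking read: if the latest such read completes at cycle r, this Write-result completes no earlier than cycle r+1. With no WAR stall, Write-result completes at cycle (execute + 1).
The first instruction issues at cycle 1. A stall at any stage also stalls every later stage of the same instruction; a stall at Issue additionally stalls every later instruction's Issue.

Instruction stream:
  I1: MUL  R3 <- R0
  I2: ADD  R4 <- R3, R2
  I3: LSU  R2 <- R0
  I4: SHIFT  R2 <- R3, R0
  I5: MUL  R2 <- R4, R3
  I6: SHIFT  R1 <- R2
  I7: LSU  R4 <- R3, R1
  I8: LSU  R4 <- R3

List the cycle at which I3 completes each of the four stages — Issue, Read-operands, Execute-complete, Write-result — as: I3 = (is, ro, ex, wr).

[1] issue I1 (MUL)
[2] I1 read-ops; issue I2 (ADD)
[3] issue I3 (LSU)
[4] I3 read-ops
[5] I3 finished on LSU
[8] I1 finished on MUL
[9] I1→R3
[10] I2 read-ops
[11] I3→R2
[12] I2 finished on ADD; issue I4 (SHIFT)
[13] I2→R4; I4 read-ops
[14] I4 finished on SHIFT
[15] I4→R2
[16] issue I5 (MUL)
[17] I5 read-ops; issue I6 (SHIFT)
[18] issue I7 (LSU)
[23] I5 finished on MUL
[24] I5→R2
[25] I6 read-ops
[26] I6 finished on SHIFT
[27] I6→R1
[28] I7 read-ops
[29] I7 finished on LSU
[30] I7→R4
[31] issue I8 (LSU)
[32] I8 read-ops
[33] I8 finished on LSU
[34] I8→R4

I3 = (3, 4, 5, 11)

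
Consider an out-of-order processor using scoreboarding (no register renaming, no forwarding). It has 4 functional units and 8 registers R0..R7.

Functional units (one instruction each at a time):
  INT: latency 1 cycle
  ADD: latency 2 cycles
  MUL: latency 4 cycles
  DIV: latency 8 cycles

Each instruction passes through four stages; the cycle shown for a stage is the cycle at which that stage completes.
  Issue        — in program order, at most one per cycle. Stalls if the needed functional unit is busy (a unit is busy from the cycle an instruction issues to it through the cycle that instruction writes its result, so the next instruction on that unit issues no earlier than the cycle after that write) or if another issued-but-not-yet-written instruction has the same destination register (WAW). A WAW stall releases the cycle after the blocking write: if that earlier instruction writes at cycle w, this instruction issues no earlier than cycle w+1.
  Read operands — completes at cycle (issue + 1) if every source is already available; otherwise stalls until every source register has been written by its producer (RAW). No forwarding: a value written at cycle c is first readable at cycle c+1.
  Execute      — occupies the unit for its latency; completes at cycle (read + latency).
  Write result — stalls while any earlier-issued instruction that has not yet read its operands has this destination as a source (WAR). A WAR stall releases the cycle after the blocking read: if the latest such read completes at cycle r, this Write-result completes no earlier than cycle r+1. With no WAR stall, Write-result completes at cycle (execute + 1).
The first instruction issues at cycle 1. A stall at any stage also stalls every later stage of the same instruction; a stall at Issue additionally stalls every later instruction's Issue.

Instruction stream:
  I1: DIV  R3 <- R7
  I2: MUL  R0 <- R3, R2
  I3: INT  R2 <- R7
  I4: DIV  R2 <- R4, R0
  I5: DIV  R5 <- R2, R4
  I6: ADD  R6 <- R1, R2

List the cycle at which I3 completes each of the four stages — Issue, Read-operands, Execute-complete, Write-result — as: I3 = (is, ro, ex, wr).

1) issue 1, read 2, done 10, write 11
2) issue 2, read 12, done 16, write 17  <RAW R3: wait I1 write@11>
3) issue 3, read 4, done 5, write 13  <WAR R2: wait I2 read@12>
4) issue 14, read 18, done 26, write 27  <WAW R2: wait I3 write@13 / RAW R0: wait I2 write@17>
5) issue 28, read 29, done 37, write 38  <struct: DIV busy until I4 writes@27>
6) issue 29, read 30, done 32, write 33

I3 = (3, 4, 5, 13)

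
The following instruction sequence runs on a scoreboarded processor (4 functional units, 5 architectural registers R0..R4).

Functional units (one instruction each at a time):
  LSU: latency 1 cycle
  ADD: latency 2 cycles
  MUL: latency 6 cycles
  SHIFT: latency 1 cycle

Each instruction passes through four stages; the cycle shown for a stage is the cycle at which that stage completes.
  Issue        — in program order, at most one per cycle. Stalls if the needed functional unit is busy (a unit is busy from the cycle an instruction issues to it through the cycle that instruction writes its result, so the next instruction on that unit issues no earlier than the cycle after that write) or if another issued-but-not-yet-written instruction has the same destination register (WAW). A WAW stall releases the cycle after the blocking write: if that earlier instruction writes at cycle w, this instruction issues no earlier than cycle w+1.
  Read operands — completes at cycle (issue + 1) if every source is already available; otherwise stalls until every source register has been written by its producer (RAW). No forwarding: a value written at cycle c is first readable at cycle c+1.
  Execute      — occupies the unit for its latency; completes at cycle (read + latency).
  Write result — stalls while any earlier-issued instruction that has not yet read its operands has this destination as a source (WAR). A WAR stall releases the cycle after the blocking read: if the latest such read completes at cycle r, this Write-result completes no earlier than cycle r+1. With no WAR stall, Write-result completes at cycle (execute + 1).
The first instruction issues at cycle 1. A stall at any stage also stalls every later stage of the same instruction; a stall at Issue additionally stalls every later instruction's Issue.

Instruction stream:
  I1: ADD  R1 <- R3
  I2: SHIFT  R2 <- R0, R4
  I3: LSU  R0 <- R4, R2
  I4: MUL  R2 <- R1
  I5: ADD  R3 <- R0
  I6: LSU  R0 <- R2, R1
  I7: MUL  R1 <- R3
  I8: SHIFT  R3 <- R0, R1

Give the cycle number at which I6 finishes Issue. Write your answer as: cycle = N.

cycle = 9

1) issue 1, read 2, done 4, write 5
2) issue 2, read 3, done 4, write 5
3) issue 3, read 6, done 7, write 8  <RAW R2: wait I2 write@5>
4) issue 6, read 7, done 13, write 14  <WAW R2: wait I2 write@5>
5) issue 7, read 9, done 11, write 12  <RAW R0: wait I3 write@8>
6) issue 9, read 15, done 16, write 17  <struct: LSU busy until I3 writes@8 / RAW R2: wait I4 write@14>
7) issue 15, read 16, done 22, write 23  <struct: MUL busy until I4 writes@14>
8) issue 16, read 24, done 25, write 26  <RAW R1: wait I7 write@23>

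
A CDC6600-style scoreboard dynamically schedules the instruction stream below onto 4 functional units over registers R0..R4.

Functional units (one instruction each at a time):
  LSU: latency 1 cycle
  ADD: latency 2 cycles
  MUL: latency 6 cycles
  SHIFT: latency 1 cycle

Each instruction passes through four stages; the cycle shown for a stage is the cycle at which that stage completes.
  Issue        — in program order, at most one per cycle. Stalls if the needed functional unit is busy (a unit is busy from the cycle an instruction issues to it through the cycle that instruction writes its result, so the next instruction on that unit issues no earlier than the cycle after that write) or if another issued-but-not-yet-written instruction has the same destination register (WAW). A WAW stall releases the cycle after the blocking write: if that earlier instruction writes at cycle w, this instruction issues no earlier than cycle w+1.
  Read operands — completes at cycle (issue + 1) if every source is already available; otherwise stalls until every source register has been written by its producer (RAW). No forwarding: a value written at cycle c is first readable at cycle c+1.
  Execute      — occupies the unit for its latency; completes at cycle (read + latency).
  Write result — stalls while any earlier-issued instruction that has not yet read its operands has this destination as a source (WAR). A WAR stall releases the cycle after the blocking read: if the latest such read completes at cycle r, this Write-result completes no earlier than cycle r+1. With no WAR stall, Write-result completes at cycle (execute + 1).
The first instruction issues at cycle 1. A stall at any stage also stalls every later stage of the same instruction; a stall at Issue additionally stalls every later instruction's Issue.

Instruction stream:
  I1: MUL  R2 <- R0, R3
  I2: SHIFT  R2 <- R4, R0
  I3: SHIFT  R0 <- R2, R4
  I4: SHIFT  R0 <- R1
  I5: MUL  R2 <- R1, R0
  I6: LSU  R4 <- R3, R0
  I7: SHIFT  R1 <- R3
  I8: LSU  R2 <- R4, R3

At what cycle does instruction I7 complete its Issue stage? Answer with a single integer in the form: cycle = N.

1) issue 1, read 2, done 8, write 9
2) issue 10, read 11, done 12, write 13  <WAW R2: wait I1 write@9>
3) issue 14, read 15, done 16, write 17  <struct: SHIFT busy until I2 writes@13>
4) issue 18, read 19, done 20, write 21  <struct: SHIFT busy until I3 writes@17>
5) issue 19, read 22, done 28, write 29  <RAW R0: wait I4 write@21>
6) issue 20, read 22, done 23, write 24  <RAW R0: wait I4 write@21>
7) issue 22, read 23, done 24, write 25  <struct: SHIFT busy until I4 writes@21>
8) issue 30, read 31, done 32, write 33  <WAW R2: wait I5 write@29>

cycle = 22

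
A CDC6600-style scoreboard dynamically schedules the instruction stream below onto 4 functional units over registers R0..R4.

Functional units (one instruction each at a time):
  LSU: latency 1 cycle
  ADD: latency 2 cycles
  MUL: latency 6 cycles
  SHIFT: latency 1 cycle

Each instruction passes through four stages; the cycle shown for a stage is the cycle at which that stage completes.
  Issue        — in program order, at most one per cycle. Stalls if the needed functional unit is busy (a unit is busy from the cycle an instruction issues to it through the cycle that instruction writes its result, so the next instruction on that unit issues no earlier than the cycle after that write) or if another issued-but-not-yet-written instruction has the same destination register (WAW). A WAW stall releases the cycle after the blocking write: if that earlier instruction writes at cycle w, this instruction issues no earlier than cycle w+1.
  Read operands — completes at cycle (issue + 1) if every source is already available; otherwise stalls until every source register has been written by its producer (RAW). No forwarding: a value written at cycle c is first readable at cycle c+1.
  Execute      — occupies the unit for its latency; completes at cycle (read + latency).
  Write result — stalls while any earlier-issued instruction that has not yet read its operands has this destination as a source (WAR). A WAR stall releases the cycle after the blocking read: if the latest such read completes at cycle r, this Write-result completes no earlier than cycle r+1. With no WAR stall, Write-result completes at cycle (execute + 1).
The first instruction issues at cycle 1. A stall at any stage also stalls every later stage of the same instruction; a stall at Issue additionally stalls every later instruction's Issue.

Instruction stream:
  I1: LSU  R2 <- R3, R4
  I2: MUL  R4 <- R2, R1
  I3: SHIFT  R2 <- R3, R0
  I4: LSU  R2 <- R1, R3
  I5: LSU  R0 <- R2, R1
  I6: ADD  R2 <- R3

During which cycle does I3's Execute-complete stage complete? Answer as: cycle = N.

cycle = 7

cycle 1: I1 dispatched to LSU
cycle 2: I1 operands ready; I2 dispatched to MUL
cycle 3: I1 complete
cycle 4: R2←I1
cycle 5: I2 operands ready; I3 dispatched to SHIFT
cycle 6: I3 operands ready
cycle 7: I3 complete
cycle 8: R2←I3
cycle 9: I4 dispatched to LSU
cycle 10: I4 operands ready
cycle 11: I2 complete; I4 complete
cycle 12: R4←I2; R2←I4
cycle 13: I5 dispatched to LSU
cycle 14: I5 operands ready; I6 dispatched to ADD
cycle 15: I5 complete; I6 operands ready
cycle 16: R0←I5
cycle 17: I6 complete
cycle 18: R2←I6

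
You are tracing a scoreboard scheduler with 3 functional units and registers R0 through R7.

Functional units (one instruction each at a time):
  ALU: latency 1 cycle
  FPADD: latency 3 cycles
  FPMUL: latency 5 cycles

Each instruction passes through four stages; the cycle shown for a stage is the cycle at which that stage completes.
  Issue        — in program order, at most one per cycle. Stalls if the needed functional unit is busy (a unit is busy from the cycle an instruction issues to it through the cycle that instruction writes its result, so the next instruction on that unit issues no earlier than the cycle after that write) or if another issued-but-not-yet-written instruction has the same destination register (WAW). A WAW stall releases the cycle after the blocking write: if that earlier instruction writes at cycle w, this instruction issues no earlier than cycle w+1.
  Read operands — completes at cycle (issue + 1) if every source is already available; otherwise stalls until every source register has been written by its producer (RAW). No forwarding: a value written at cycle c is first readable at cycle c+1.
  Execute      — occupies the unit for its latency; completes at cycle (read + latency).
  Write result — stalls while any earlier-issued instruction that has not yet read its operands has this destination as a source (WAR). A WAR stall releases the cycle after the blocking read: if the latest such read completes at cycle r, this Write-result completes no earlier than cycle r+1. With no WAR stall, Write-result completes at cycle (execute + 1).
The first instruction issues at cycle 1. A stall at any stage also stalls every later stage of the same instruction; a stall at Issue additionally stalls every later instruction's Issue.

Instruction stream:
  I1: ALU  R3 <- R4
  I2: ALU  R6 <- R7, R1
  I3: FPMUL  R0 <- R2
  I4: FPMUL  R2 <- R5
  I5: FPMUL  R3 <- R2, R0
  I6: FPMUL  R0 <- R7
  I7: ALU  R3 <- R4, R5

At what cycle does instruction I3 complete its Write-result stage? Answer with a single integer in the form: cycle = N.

cycle = 13

[1] issue I1 (ALU)
[2] I1 read-ops
[3] I1 finished on ALU
[4] I1→R3
[5] issue I2 (ALU)
[6] I2 read-ops | issue I3 (FPMUL)
[7] I2 finished on ALU | I3 read-ops
[8] I2→R6
[12] I3 finished on FPMUL
[13] I3→R0
[14] issue I4 (FPMUL)
[15] I4 read-ops
[20] I4 finished on FPMUL
[21] I4→R2
[22] issue I5 (FPMUL)
[23] I5 read-ops
[28] I5 finished on FPMUL
[29] I5→R3
[30] issue I6 (FPMUL)
[31] I6 read-ops | issue I7 (ALU)
[32] I7 read-ops
[33] I7 finished on ALU
[34] I7→R3
[36] I6 finished on FPMUL
[37] I6→R0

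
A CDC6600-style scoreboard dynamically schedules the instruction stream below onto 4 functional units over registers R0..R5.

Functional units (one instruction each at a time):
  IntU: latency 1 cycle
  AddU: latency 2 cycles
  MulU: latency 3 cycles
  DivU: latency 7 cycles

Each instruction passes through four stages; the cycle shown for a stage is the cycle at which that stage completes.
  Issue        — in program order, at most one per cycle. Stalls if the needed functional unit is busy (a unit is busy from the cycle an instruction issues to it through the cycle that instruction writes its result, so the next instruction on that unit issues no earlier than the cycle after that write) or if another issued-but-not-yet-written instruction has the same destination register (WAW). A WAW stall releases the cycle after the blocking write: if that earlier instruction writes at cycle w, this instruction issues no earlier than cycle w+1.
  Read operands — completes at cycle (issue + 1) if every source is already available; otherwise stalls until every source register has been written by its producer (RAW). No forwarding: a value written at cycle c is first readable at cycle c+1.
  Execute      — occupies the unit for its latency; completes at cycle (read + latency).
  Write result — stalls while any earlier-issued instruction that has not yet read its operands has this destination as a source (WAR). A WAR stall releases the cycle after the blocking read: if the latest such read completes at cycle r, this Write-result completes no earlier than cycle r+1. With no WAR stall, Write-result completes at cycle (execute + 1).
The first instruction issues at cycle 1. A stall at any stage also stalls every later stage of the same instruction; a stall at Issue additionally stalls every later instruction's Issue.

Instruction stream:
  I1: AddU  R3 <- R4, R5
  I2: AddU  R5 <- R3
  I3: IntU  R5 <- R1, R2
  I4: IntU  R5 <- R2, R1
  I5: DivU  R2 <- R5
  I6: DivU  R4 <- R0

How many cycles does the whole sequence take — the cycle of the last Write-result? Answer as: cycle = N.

cycle 1: issue I1 (AddU)
cycle 2: I1 read-ops
cycle 4: I1 finished on AddU
cycle 5: I1→R3
cycle 6: issue I2 (AddU)
cycle 7: I2 read-ops
cycle 9: I2 finished on AddU
cycle 10: I2→R5
cycle 11: issue I3 (IntU)
cycle 12: I3 read-ops
cycle 13: I3 finished on IntU
cycle 14: I3→R5
cycle 15: issue I4 (IntU)
cycle 16: I4 read-ops; issue I5 (DivU)
cycle 17: I4 finished on IntU
cycle 18: I4→R5
cycle 19: I5 read-ops
cycle 26: I5 finished on DivU
cycle 27: I5→R2
cycle 28: issue I6 (DivU)
cycle 29: I6 read-ops
cycle 36: I6 finished on DivU
cycle 37: I6→R4

cycle = 37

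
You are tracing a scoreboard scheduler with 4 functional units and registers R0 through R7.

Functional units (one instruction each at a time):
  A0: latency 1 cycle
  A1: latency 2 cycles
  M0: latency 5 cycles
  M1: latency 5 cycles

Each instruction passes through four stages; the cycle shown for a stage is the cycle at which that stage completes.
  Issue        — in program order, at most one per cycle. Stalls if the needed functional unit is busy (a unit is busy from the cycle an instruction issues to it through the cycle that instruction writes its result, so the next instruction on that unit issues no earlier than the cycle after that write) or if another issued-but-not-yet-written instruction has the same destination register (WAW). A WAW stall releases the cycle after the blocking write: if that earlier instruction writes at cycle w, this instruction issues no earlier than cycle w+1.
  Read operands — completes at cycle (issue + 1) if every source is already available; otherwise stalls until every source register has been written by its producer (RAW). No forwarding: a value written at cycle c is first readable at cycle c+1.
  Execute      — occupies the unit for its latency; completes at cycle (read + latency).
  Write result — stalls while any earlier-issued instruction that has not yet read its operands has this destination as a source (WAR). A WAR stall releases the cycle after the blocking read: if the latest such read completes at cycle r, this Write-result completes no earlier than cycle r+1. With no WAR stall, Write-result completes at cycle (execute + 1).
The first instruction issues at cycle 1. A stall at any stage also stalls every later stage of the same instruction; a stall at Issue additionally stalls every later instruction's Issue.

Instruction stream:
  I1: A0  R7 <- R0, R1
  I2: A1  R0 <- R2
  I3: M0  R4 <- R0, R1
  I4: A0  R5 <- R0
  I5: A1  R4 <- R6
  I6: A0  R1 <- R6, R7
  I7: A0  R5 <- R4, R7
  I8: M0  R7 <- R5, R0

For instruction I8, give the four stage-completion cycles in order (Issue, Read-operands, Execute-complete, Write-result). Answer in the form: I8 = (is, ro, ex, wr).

cycle 1: issue I1 (A0)
cycle 2: I1 read-ops | issue I2 (A1)
cycle 3: I1 finished on A0 | I2 read-ops | issue I3 (M0)
cycle 4: I1→R7
cycle 5: I2 finished on A1 | issue I4 (A0)
cycle 6: I2→R0
cycle 7: I3 read-ops | I4 read-ops
cycle 8: I4 finished on A0
cycle 9: I4→R5
cycle 12: I3 finished on M0
cycle 13: I3→R4
cycle 14: issue I5 (A1)
cycle 15: I5 read-ops | issue I6 (A0)
cycle 16: I6 read-ops
cycle 17: I5 finished on A1 | I6 finished on A0
cycle 18: I5→R4 | I6→R1
cycle 19: issue I7 (A0)
cycle 20: I7 read-ops | issue I8 (M0)
cycle 21: I7 finished on A0
cycle 22: I7→R5
cycle 23: I8 read-ops
cycle 28: I8 finished on M0
cycle 29: I8→R7

I8 = (20, 23, 28, 29)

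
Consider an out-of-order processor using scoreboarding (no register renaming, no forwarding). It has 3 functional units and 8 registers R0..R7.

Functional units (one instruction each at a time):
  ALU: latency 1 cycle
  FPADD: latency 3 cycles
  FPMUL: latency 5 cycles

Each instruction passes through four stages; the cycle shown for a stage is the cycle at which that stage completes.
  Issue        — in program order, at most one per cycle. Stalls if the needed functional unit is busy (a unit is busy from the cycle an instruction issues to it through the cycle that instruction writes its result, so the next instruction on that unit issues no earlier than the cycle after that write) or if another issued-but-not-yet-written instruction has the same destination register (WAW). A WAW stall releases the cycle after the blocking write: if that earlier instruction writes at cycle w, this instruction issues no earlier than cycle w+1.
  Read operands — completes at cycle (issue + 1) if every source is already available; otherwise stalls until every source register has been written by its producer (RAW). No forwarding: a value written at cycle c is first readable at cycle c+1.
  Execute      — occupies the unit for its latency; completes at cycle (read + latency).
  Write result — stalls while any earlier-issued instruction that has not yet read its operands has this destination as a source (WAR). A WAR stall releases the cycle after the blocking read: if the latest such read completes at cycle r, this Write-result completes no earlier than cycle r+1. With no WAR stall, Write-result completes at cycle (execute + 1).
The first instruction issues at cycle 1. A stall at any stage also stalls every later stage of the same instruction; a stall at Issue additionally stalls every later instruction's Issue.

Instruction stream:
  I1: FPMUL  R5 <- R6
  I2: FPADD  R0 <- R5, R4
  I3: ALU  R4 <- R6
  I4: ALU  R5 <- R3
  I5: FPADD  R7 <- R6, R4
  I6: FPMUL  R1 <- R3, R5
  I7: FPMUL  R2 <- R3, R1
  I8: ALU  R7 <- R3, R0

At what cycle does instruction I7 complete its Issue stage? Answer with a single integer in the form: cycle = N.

cycle = 23

t=1  I1 issues→FPMUL
t=2  I1 reads, I2 issues→FPADD
t=3  I3 issues→ALU
t=4  I3 reads
t=5  I3 exec-done
t=7  I1 exec-done
t=8  I1 writes R5
t=9  I2 reads
t=10  I3 writes R4
t=11  I4 issues→ALU
t=12  I2 exec-done, I4 reads
t=13  I2 writes R0, I4 exec-done
t=14  I4 writes R5, I5 issues→FPADD
t=15  I5 reads, I6 issues→FPMUL
t=16  I6 reads
t=18  I5 exec-done
t=19  I5 writes R7
t=21  I6 exec-done
t=22  I6 writes R1
t=23  I7 issues→FPMUL
t=24  I7 reads, I8 issues→ALU
t=25  I8 reads
t=26  I8 exec-done
t=27  I8 writes R7
t=29  I7 exec-done
t=30  I7 writes R2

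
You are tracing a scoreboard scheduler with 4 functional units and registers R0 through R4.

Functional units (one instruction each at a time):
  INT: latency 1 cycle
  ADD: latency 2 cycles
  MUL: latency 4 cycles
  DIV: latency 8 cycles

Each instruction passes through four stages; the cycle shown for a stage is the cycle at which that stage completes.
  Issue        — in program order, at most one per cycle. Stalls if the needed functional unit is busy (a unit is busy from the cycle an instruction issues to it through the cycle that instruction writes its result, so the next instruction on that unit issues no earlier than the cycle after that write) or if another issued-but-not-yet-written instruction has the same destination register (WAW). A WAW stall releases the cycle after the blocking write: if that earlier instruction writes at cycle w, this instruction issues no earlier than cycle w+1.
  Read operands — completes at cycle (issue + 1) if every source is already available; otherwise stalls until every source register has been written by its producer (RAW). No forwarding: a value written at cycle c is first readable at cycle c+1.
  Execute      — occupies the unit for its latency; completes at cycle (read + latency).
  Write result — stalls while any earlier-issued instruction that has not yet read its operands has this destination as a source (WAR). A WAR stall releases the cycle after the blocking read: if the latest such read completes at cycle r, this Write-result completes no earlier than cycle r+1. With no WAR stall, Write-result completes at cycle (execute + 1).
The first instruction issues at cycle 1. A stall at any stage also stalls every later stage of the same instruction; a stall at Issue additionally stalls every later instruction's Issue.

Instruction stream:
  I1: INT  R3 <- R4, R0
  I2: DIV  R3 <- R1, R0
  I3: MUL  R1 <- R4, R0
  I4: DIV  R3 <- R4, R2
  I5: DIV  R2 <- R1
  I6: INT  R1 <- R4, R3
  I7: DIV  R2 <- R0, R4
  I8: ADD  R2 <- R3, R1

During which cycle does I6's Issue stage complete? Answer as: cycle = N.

cycle 1: issue I1 (INT)
cycle 2: I1 read-ops
cycle 3: I1 finished on INT
cycle 4: I1→R3
cycle 5: issue I2 (DIV)
cycle 6: I2 read-ops · issue I3 (MUL)
cycle 7: I3 read-ops
cycle 11: I3 finished on MUL
cycle 12: I3→R1
cycle 14: I2 finished on DIV
cycle 15: I2→R3
cycle 16: issue I4 (DIV)
cycle 17: I4 read-ops
cycle 25: I4 finished on DIV
cycle 26: I4→R3
cycle 27: issue I5 (DIV)
cycle 28: I5 read-ops · issue I6 (INT)
cycle 29: I6 read-ops
cycle 30: I6 finished on INT
cycle 31: I6→R1
cycle 36: I5 finished on DIV
cycle 37: I5→R2
cycle 38: issue I7 (DIV)
cycle 39: I7 read-ops
cycle 47: I7 finished on DIV
cycle 48: I7→R2
cycle 49: issue I8 (ADD)
cycle 50: I8 read-ops
cycle 52: I8 finished on ADD
cycle 53: I8→R2

cycle = 28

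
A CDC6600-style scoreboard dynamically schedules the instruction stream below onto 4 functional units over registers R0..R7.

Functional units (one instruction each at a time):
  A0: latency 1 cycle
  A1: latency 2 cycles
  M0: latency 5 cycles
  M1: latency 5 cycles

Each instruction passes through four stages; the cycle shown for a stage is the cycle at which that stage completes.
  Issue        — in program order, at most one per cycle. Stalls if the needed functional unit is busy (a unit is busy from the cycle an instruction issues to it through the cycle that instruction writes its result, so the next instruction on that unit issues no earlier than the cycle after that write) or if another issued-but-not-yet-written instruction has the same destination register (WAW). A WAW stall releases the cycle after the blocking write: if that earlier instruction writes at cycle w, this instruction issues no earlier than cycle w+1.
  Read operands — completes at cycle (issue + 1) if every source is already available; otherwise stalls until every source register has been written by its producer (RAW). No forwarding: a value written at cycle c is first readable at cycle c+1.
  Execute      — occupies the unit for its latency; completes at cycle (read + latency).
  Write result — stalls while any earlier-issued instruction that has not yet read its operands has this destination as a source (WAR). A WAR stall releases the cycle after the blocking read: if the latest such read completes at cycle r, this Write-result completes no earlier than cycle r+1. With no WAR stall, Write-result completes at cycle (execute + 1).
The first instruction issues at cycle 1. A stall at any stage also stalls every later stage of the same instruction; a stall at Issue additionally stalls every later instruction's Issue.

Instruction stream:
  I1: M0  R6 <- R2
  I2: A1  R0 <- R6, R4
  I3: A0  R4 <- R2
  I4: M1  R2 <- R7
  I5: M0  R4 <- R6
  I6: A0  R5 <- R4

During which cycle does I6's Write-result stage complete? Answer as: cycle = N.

cycle = 21

cycle 1: I1→M0
cycle 2: I1 RO | I2→A1
cycle 3: I3→A0
cycle 4: I3 RO | I4→M1
cycle 5: I3 EX | I4 RO
cycle 7: I1 EX
cycle 8: I1 WR R6
cycle 9: I2 RO
cycle 10: I3 WR R4 | I4 EX
cycle 11: I2 EX | I4 WR R2 | I5→M0
cycle 12: I2 WR R0 | I5 RO | I6→A0
cycle 17: I5 EX
cycle 18: I5 WR R4
cycle 19: I6 RO
cycle 20: I6 EX
cycle 21: I6 WR R5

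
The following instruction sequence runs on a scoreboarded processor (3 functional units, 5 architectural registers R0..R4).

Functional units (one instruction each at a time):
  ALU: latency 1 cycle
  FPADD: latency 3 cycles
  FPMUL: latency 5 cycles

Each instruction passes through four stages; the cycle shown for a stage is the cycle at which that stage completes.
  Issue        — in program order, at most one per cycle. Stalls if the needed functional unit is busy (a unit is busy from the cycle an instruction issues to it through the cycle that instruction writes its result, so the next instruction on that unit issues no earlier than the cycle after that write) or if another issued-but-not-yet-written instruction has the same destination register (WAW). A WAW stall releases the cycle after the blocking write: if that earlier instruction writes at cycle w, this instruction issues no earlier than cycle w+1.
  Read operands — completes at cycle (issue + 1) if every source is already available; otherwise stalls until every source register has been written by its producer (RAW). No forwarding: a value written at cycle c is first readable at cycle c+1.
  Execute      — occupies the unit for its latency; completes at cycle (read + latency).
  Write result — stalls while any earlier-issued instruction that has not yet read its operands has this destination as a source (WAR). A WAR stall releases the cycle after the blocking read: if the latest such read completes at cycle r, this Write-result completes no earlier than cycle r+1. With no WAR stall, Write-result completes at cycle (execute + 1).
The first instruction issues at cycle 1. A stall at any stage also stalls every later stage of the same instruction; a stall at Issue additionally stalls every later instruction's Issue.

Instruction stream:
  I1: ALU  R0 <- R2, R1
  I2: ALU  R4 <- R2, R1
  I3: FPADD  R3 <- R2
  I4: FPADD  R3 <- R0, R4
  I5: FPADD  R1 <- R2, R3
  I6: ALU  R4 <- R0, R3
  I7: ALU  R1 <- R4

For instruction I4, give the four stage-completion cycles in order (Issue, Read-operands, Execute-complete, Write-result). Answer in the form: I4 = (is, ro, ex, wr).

I1: IS=1 RO=2 EX=3 WR=4
I2: IS=5 RO=6 EX=7 WR=8  [struct: ALU busy until I1 writes@4]
I3: IS=6 RO=7 EX=10 WR=11
I4: IS=12 RO=13 EX=16 WR=17  [struct: FPADD busy until I3 writes@11]
I5: IS=18 RO=19 EX=22 WR=23  [struct: FPADD busy until I4 writes@17]
I6: IS=19 RO=20 EX=21 WR=22
I7: IS=24 RO=25 EX=26 WR=27  [WAW R1: wait I5 write@23]

I4 = (12, 13, 16, 17)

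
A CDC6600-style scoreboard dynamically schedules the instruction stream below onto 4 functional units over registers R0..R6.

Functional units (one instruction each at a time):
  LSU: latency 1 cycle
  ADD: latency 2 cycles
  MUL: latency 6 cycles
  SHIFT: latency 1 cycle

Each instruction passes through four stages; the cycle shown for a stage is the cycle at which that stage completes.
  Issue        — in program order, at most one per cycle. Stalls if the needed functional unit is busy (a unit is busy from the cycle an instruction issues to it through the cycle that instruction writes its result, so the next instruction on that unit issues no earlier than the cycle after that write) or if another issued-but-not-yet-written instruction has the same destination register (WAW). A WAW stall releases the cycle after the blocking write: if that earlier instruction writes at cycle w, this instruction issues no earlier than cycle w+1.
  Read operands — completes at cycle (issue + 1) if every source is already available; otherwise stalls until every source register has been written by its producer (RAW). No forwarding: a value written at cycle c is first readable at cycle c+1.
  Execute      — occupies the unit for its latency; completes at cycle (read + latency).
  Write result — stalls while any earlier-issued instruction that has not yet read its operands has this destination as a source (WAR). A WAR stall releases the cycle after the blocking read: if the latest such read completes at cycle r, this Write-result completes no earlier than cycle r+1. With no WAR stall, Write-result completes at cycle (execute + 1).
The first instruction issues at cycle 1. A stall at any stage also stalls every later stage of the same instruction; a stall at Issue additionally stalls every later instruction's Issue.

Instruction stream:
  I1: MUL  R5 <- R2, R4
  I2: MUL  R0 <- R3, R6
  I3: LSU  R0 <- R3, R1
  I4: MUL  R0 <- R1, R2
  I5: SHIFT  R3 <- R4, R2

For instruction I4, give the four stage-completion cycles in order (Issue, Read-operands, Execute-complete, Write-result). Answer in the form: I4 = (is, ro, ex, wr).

I4 = (23, 24, 30, 31)

1) issue 1, read 2, done 8, write 9
2) issue 10, read 11, done 17, write 18  <struct: MUL busy until I1 writes@9>
3) issue 19, read 20, done 21, write 22  <WAW R0: wait I2 write@18>
4) issue 23, read 24, done 30, write 31  <WAW R0: wait I3 write@22>
5) issue 24, read 25, done 26, write 27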